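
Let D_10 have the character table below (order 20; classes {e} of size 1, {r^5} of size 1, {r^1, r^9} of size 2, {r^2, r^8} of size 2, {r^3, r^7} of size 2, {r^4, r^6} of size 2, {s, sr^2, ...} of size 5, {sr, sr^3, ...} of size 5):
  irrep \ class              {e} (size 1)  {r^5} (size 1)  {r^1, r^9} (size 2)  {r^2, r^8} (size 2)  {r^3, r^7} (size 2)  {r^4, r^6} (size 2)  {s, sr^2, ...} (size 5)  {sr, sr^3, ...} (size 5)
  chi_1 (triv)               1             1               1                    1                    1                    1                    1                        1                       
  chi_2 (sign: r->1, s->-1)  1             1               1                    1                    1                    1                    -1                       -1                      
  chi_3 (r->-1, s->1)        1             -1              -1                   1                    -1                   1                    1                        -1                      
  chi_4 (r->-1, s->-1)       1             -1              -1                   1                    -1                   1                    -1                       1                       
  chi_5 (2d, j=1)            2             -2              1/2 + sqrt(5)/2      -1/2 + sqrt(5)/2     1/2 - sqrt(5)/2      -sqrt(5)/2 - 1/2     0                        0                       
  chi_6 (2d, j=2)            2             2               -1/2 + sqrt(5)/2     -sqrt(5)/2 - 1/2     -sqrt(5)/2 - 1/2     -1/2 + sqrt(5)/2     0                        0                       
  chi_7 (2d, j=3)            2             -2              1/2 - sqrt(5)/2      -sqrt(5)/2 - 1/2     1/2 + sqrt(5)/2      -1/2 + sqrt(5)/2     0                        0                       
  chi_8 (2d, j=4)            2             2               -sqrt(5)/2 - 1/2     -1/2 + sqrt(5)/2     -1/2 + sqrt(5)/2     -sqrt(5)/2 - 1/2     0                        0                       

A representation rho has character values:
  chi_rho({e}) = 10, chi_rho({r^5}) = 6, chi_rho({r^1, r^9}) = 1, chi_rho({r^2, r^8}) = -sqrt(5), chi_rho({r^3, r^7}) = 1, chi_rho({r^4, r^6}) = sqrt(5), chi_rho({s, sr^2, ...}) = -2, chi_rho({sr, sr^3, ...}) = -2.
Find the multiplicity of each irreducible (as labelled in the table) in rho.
Multiplicities: chi_1: 0, chi_2: 2, chi_3: 0, chi_4: 0, chi_5: 0, chi_6: 2, chi_7: 1, chi_8: 1.

Reasoning: Use <chi_rho, chi> = (1/|G|) sum_C |C| * chi_rho(C) * conj(chi(C)) with |G| = 20 for each irreducible chi in the table:
  <chi_rho, chi_1> = (1/20)[1*(10)*conj(1) + 1*(6)*conj(1) + 2*(1)*conj(1) + 2*(-sqrt(5))*conj(1) + 2*(1)*conj(1) + 2*(sqrt(5))*conj(1) + 5*(-2)*conj(1) + 5*(-2)*conj(1)]
      = (1/20)[(10) + (6) + (2) + (-2*sqrt(5)) + (2) + (2*sqrt(5)) + (-10) + (-10)] = 0/20 = 0
  <chi_rho, chi_2> = (1/20)[1*(10)*conj(1) + 1*(6)*conj(1) + 2*(1)*conj(1) + 2*(-sqrt(5))*conj(1) + 2*(1)*conj(1) + 2*(sqrt(5))*conj(1) + 5*(-2)*conj(-1) + 5*(-2)*conj(-1)]
      = (1/20)[(10) + (6) + (2) + (-2*sqrt(5)) + (2) + (2*sqrt(5)) + (10) + (10)] = 40/20 = 2
  <chi_rho, chi_3> = (1/20)[1*(10)*conj(1) + 1*(6)*conj(-1) + 2*(1)*conj(-1) + 2*(-sqrt(5))*conj(1) + 2*(1)*conj(-1) + 2*(sqrt(5))*conj(1) + 5*(-2)*conj(1) + 5*(-2)*conj(-1)]
      = (1/20)[(10) + (-6) + (-2) + (-2*sqrt(5)) + (-2) + (2*sqrt(5)) + (-10) + (10)] = 0/20 = 0
  <chi_rho, chi_4> = (1/20)[1*(10)*conj(1) + 1*(6)*conj(-1) + 2*(1)*conj(-1) + 2*(-sqrt(5))*conj(1) + 2*(1)*conj(-1) + 2*(sqrt(5))*conj(1) + 5*(-2)*conj(-1) + 5*(-2)*conj(1)]
      = (1/20)[(10) + (-6) + (-2) + (-2*sqrt(5)) + (-2) + (2*sqrt(5)) + (10) + (-10)] = 0/20 = 0
  <chi_rho, chi_5> = (1/20)[1*(10)*conj(2) + 1*(6)*conj(-2) + 2*(1)*conj(1/2 + sqrt(5)/2) + 2*(-sqrt(5))*conj(-1/2 + sqrt(5)/2) + 2*(1)*conj(1/2 - sqrt(5)/2) + 2*(sqrt(5))*conj(-sqrt(5)/2 - 1/2) + 5*(-2)*conj(0) + 5*(-2)*conj(0)]
      = (1/20)[(20) + (-12) + (1 + sqrt(5)) + (-5 + sqrt(5)) + (1 - sqrt(5)) + (-5 - sqrt(5)) + (0) + (0)] = 0/20 = 0
  <chi_rho, chi_6> = (1/20)[1*(10)*conj(2) + 1*(6)*conj(2) + 2*(1)*conj(-1/2 + sqrt(5)/2) + 2*(-sqrt(5))*conj(-sqrt(5)/2 - 1/2) + 2*(1)*conj(-sqrt(5)/2 - 1/2) + 2*(sqrt(5))*conj(-1/2 + sqrt(5)/2) + 5*(-2)*conj(0) + 5*(-2)*conj(0)]
      = (1/20)[(20) + (12) + (-1 + sqrt(5)) + (sqrt(5) + 5) + (-sqrt(5) - 1) + (5 - sqrt(5)) + (0) + (0)] = 40/20 = 2
  <chi_rho, chi_7> = (1/20)[1*(10)*conj(2) + 1*(6)*conj(-2) + 2*(1)*conj(1/2 - sqrt(5)/2) + 2*(-sqrt(5))*conj(-sqrt(5)/2 - 1/2) + 2*(1)*conj(1/2 + sqrt(5)/2) + 2*(sqrt(5))*conj(-1/2 + sqrt(5)/2) + 5*(-2)*conj(0) + 5*(-2)*conj(0)]
      = (1/20)[(20) + (-12) + (1 - sqrt(5)) + (sqrt(5) + 5) + (1 + sqrt(5)) + (5 - sqrt(5)) + (0) + (0)] = 20/20 = 1
  <chi_rho, chi_8> = (1/20)[1*(10)*conj(2) + 1*(6)*conj(2) + 2*(1)*conj(-sqrt(5)/2 - 1/2) + 2*(-sqrt(5))*conj(-1/2 + sqrt(5)/2) + 2*(1)*conj(-1/2 + sqrt(5)/2) + 2*(sqrt(5))*conj(-sqrt(5)/2 - 1/2) + 5*(-2)*conj(0) + 5*(-2)*conj(0)]
      = (1/20)[(20) + (12) + (-sqrt(5) - 1) + (-5 + sqrt(5)) + (-1 + sqrt(5)) + (-5 - sqrt(5)) + (0) + (0)] = 20/20 = 1
Dimension check: dim(rho) = sum (mult * dim) = 0*1 + 2*1 + 0*1 + 0*1 + 0*2 + 2*2 + 1*2 + 1*2 = 10 = chi_rho(e) = 10.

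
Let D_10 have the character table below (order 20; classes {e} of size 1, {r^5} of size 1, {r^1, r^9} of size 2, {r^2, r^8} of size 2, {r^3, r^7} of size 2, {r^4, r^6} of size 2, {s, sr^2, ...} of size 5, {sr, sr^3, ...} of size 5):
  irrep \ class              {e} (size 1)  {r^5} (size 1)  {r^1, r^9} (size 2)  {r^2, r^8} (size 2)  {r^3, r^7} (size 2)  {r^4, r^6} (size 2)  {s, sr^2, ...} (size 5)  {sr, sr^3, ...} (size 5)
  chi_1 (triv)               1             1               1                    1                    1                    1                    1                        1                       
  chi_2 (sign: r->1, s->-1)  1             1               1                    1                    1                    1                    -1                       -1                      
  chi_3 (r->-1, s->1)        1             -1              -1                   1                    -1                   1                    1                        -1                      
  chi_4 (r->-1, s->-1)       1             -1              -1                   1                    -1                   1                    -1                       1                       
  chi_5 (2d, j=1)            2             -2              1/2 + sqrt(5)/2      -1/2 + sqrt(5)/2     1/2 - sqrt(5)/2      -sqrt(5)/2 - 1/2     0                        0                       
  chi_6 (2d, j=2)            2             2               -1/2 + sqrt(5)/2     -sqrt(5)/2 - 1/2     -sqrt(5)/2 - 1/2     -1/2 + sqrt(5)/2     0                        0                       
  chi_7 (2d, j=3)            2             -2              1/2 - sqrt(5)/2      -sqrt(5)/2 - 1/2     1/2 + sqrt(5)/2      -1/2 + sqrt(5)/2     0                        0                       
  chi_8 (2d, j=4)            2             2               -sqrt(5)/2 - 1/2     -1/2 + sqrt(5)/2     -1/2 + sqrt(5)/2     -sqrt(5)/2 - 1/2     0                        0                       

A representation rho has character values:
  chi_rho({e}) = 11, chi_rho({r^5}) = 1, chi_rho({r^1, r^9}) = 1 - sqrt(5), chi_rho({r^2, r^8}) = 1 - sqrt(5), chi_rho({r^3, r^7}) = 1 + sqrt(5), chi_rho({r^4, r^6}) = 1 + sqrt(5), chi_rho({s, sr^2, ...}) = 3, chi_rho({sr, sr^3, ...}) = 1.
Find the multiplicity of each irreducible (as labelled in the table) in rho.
Multiplicities: chi_1: 2, chi_2: 0, chi_3: 1, chi_4: 0, chi_5: 0, chi_6: 1, chi_7: 2, chi_8: 1.

Details: Use <chi_rho, chi> = (1/|G|) sum_C |C| * chi_rho(C) * conj(chi(C)) with |G| = 20 for each irreducible chi in the table:
  <chi_rho, chi_1> = (1/20)[1*(11)*conj(1) + 1*(1)*conj(1) + 2*(1 - sqrt(5))*conj(1) + 2*(1 - sqrt(5))*conj(1) + 2*(1 + sqrt(5))*conj(1) + 2*(1 + sqrt(5))*conj(1) + 5*(3)*conj(1) + 5*(1)*conj(1)]
      = (1/20)[(11) + (1) + (2 - 2*sqrt(5)) + (2 - 2*sqrt(5)) + (2 + 2*sqrt(5)) + (2 + 2*sqrt(5)) + (15) + (5)] = 40/20 = 2
  <chi_rho, chi_2> = (1/20)[1*(11)*conj(1) + 1*(1)*conj(1) + 2*(1 - sqrt(5))*conj(1) + 2*(1 - sqrt(5))*conj(1) + 2*(1 + sqrt(5))*conj(1) + 2*(1 + sqrt(5))*conj(1) + 5*(3)*conj(-1) + 5*(1)*conj(-1)]
      = (1/20)[(11) + (1) + (2 - 2*sqrt(5)) + (2 - 2*sqrt(5)) + (2 + 2*sqrt(5)) + (2 + 2*sqrt(5)) + (-15) + (-5)] = 0/20 = 0
  <chi_rho, chi_3> = (1/20)[1*(11)*conj(1) + 1*(1)*conj(-1) + 2*(1 - sqrt(5))*conj(-1) + 2*(1 - sqrt(5))*conj(1) + 2*(1 + sqrt(5))*conj(-1) + 2*(1 + sqrt(5))*conj(1) + 5*(3)*conj(1) + 5*(1)*conj(-1)]
      = (1/20)[(11) + (-1) + (-2 + 2*sqrt(5)) + (2 - 2*sqrt(5)) + (-2*sqrt(5) - 2) + (2 + 2*sqrt(5)) + (15) + (-5)] = 20/20 = 1
  <chi_rho, chi_4> = (1/20)[1*(11)*conj(1) + 1*(1)*conj(-1) + 2*(1 - sqrt(5))*conj(-1) + 2*(1 - sqrt(5))*conj(1) + 2*(1 + sqrt(5))*conj(-1) + 2*(1 + sqrt(5))*conj(1) + 5*(3)*conj(-1) + 5*(1)*conj(1)]
      = (1/20)[(11) + (-1) + (-2 + 2*sqrt(5)) + (2 - 2*sqrt(5)) + (-2*sqrt(5) - 2) + (2 + 2*sqrt(5)) + (-15) + (5)] = 0/20 = 0
  <chi_rho, chi_5> = (1/20)[1*(11)*conj(2) + 1*(1)*conj(-2) + 2*(1 - sqrt(5))*conj(1/2 + sqrt(5)/2) + 2*(1 - sqrt(5))*conj(-1/2 + sqrt(5)/2) + 2*(1 + sqrt(5))*conj(1/2 - sqrt(5)/2) + 2*(1 + sqrt(5))*conj(-sqrt(5)/2 - 1/2) + 5*(3)*conj(0) + 5*(1)*conj(0)]
      = (1/20)[(22) + (-2) + (-4) + (-6 + 2*sqrt(5)) + (-4) + (-6 - 2*sqrt(5)) + (0) + (0)] = 0/20 = 0
  <chi_rho, chi_6> = (1/20)[1*(11)*conj(2) + 1*(1)*conj(2) + 2*(1 - sqrt(5))*conj(-1/2 + sqrt(5)/2) + 2*(1 - sqrt(5))*conj(-sqrt(5)/2 - 1/2) + 2*(1 + sqrt(5))*conj(-sqrt(5)/2 - 1/2) + 2*(1 + sqrt(5))*conj(-1/2 + sqrt(5)/2) + 5*(3)*conj(0) + 5*(1)*conj(0)]
      = (1/20)[(22) + (2) + (-6 + 2*sqrt(5)) + (4) + (-6 - 2*sqrt(5)) + (4) + (0) + (0)] = 20/20 = 1
  <chi_rho, chi_7> = (1/20)[1*(11)*conj(2) + 1*(1)*conj(-2) + 2*(1 - sqrt(5))*conj(1/2 - sqrt(5)/2) + 2*(1 - sqrt(5))*conj(-sqrt(5)/2 - 1/2) + 2*(1 + sqrt(5))*conj(1/2 + sqrt(5)/2) + 2*(1 + sqrt(5))*conj(-1/2 + sqrt(5)/2) + 5*(3)*conj(0) + 5*(1)*conj(0)]
      = (1/20)[(22) + (-2) + (6 - 2*sqrt(5)) + (4) + (2*sqrt(5) + 6) + (4) + (0) + (0)] = 40/20 = 2
  <chi_rho, chi_8> = (1/20)[1*(11)*conj(2) + 1*(1)*conj(2) + 2*(1 - sqrt(5))*conj(-sqrt(5)/2 - 1/2) + 2*(1 - sqrt(5))*conj(-1/2 + sqrt(5)/2) + 2*(1 + sqrt(5))*conj(-1/2 + sqrt(5)/2) + 2*(1 + sqrt(5))*conj(-sqrt(5)/2 - 1/2) + 5*(3)*conj(0) + 5*(1)*conj(0)]
      = (1/20)[(22) + (2) + (4) + (-6 + 2*sqrt(5)) + (4) + (-6 - 2*sqrt(5)) + (0) + (0)] = 20/20 = 1
Dimension check: dim(rho) = sum (mult * dim) = 2*1 + 0*1 + 1*1 + 0*1 + 0*2 + 1*2 + 2*2 + 1*2 = 11 = chi_rho(e) = 11.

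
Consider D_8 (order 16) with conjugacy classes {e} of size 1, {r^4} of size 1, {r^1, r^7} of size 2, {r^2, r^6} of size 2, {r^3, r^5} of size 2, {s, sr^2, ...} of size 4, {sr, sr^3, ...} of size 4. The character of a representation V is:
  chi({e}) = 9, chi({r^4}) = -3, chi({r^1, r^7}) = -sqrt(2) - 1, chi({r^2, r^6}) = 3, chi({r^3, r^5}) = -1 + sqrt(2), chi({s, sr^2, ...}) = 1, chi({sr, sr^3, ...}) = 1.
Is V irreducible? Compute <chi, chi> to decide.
Not irreducible (reducible): <chi, chi> = 8 > 1.

Proof sketch: <chi, chi> = (1/|G|) sum_C |C| * |chi(C)|^2 = (1/16)[1*|9|^2 + 1*|-3|^2 + 2*|-sqrt(2) - 1|^2 + 2*|3|^2 + 2*|-1 + sqrt(2)|^2 + 4*|1|^2 + 4*|1|^2]
  = (1/16)[(81) + (9) + (4*sqrt(2) + 6) + (18) + (6 - 4*sqrt(2)) + (4) + (4)] = 128/16 = 8.
A character is irreducible iff <chi, chi> = 1, so this representation is reducible.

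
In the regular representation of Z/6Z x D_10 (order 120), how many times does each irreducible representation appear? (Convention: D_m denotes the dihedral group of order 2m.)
Each irreducible V_i of dimension d_i appears with multiplicity d_i, i.e. rho_reg = (direct sum over all irreducibles V_i) d_i V_i. The irreducible dimensions for Z/6Z x D_10 are 1, 1, 1, 1, 1, 1, 1, 1, 1, 1, 1, 1, 1, 1, 1, 1, 1, 1, 1, 1, 1, 1, 1, 1, 2, 2, 2, 2, 2, 2, 2, 2, 2, 2, 2, 2, 2, 2, 2, 2, 2, 2, 2, 2, 2, 2, 2, 2: 24 irreducibles of dimension 1, each with multiplicity 1; 24 irreducibles of dimension 2, each with multiplicity 2. Total dimension 24*1*1 + 24*2*2 = 120 = |G|.

Reasoning: General theorem: in the regular representation of a finite group G, each irreducible appears with multiplicity equal to its dimension. Check: dim(rho_reg) = sum d_i^2 = 1 + 1 + 1 + 1 + 1 + 1 + 1 + 1 + 1 + 1 + 1 + 1 + 1 + 1 + 1 + 1 + 1 + 1 + 1 + 1 + 1 + 1 + 1 + 1 + 4 + 4 + 4 + 4 + 4 + 4 + 4 + 4 + 4 + 4 + 4 + 4 + 4 + 4 + 4 + 4 + 4 + 4 + 4 + 4 + 4 + 4 + 4 + 4 = 120 = |G|.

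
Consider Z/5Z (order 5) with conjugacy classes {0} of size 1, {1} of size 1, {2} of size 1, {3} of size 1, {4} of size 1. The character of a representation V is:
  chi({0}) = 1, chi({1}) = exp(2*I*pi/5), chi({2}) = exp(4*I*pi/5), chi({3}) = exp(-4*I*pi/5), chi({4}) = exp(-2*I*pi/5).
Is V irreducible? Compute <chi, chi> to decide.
Irreducible: <chi, chi> = 1.

Derivation: <chi, chi> = (1/|G|) sum_C |C| * |chi(C)|^2 = (1/5)[1*|1|^2 + 1*|exp(2*I*pi/5)|^2 + 1*|exp(4*I*pi/5)|^2 + 1*|exp(-4*I*pi/5)|^2 + 1*|exp(-2*I*pi/5)|^2]
  = (1/5)[(1) + (1) + (1) + (1) + (1)] = 5/5 = 1.
(Exp terms are combined using exp(i*s)*conj(exp(i*t)) = exp(i*(s-t)), and sums of them are collapsed using the identity that for every m > 1 the m distinct m-th roots of unity sum to 0, e.g. 1 + exp(2*I*pi/3) + exp(-2*I*pi/3) = 0.)
A character is irreducible iff <chi, chi> = 1, so this representation is irreducible.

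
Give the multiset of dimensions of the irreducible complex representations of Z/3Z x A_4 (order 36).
Dimensions: 1, 1, 1, 1, 1, 1, 1, 1, 1, 3, 3, 3

Derivation: There are 12 irreducibles (= number of conjugacy classes). Their dimensions d_i satisfy sum d_i^2 = |G| = 36: 1 + 1 + 1 + 1 + 1 + 1 + 1 + 1 + 1 + 9 + 9 + 9 = 36. (For the product with Z/3Z: each of the 3 1-dim characters of Z/3Z tensors with each irrep of A_4, giving 3 copies of each A_4-dimension.)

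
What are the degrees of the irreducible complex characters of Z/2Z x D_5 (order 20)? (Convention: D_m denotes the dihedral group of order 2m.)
Dimensions: 1, 1, 1, 1, 2, 2, 2, 2

Why: There are 8 irreducibles (= number of conjugacy classes). Their dimensions d_i satisfy sum d_i^2 = |G| = 20: 1 + 1 + 1 + 1 + 4 + 4 + 4 + 4 = 20. (For the product with Z/2Z: each of the 2 1-dim characters of Z/2Z tensors with each irrep of D_5, giving 2 copies of each D_5-dimension.)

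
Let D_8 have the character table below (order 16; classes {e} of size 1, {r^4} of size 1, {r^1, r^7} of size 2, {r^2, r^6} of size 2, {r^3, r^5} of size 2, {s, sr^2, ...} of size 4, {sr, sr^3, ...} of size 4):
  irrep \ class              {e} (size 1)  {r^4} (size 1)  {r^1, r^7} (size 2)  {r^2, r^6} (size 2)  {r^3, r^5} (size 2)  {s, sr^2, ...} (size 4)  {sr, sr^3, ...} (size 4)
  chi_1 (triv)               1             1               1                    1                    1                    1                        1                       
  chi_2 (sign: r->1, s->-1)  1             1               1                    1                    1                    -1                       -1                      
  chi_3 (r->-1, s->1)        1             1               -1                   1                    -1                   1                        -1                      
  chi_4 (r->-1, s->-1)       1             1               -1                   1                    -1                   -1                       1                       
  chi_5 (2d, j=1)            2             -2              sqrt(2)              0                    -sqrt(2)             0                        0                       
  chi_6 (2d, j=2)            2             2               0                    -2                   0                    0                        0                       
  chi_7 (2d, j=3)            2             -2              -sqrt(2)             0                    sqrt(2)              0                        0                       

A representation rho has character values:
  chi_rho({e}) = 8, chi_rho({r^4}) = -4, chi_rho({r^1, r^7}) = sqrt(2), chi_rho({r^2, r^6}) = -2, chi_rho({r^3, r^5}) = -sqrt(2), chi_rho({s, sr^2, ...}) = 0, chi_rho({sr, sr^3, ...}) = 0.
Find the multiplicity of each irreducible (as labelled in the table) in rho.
Multiplicities: chi_1: 0, chi_2: 0, chi_3: 0, chi_4: 0, chi_5: 2, chi_6: 1, chi_7: 1.

Derivation: Use <chi_rho, chi> = (1/|G|) sum_C |C| * chi_rho(C) * conj(chi(C)) with |G| = 16 for each irreducible chi in the table:
  <chi_rho, chi_1> = (1/16)[1*(8)*conj(1) + 1*(-4)*conj(1) + 2*(sqrt(2))*conj(1) + 2*(-2)*conj(1) + 2*(-sqrt(2))*conj(1) + 4*(0)*conj(1) + 4*(0)*conj(1)]
      = (1/16)[(8) + (-4) + (2*sqrt(2)) + (-4) + (-2*sqrt(2)) + (0) + (0)] = 0/16 = 0
  <chi_rho, chi_2> = (1/16)[1*(8)*conj(1) + 1*(-4)*conj(1) + 2*(sqrt(2))*conj(1) + 2*(-2)*conj(1) + 2*(-sqrt(2))*conj(1) + 4*(0)*conj(-1) + 4*(0)*conj(-1)]
      = (1/16)[(8) + (-4) + (2*sqrt(2)) + (-4) + (-2*sqrt(2)) + (0) + (0)] = 0/16 = 0
  <chi_rho, chi_3> = (1/16)[1*(8)*conj(1) + 1*(-4)*conj(1) + 2*(sqrt(2))*conj(-1) + 2*(-2)*conj(1) + 2*(-sqrt(2))*conj(-1) + 4*(0)*conj(1) + 4*(0)*conj(-1)]
      = (1/16)[(8) + (-4) + (-2*sqrt(2)) + (-4) + (2*sqrt(2)) + (0) + (0)] = 0/16 = 0
  <chi_rho, chi_4> = (1/16)[1*(8)*conj(1) + 1*(-4)*conj(1) + 2*(sqrt(2))*conj(-1) + 2*(-2)*conj(1) + 2*(-sqrt(2))*conj(-1) + 4*(0)*conj(-1) + 4*(0)*conj(1)]
      = (1/16)[(8) + (-4) + (-2*sqrt(2)) + (-4) + (2*sqrt(2)) + (0) + (0)] = 0/16 = 0
  <chi_rho, chi_5> = (1/16)[1*(8)*conj(2) + 1*(-4)*conj(-2) + 2*(sqrt(2))*conj(sqrt(2)) + 2*(-2)*conj(0) + 2*(-sqrt(2))*conj(-sqrt(2)) + 4*(0)*conj(0) + 4*(0)*conj(0)]
      = (1/16)[(16) + (8) + (4) + (0) + (4) + (0) + (0)] = 32/16 = 2
  <chi_rho, chi_6> = (1/16)[1*(8)*conj(2) + 1*(-4)*conj(2) + 2*(sqrt(2))*conj(0) + 2*(-2)*conj(-2) + 2*(-sqrt(2))*conj(0) + 4*(0)*conj(0) + 4*(0)*conj(0)]
      = (1/16)[(16) + (-8) + (0) + (8) + (0) + (0) + (0)] = 16/16 = 1
  <chi_rho, chi_7> = (1/16)[1*(8)*conj(2) + 1*(-4)*conj(-2) + 2*(sqrt(2))*conj(-sqrt(2)) + 2*(-2)*conj(0) + 2*(-sqrt(2))*conj(sqrt(2)) + 4*(0)*conj(0) + 4*(0)*conj(0)]
      = (1/16)[(16) + (8) + (-4) + (0) + (-4) + (0) + (0)] = 16/16 = 1
Dimension check: dim(rho) = sum (mult * dim) = 0*1 + 0*1 + 0*1 + 0*1 + 2*2 + 1*2 + 1*2 = 8 = chi_rho(e) = 8.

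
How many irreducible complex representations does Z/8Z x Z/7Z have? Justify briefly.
56

Reasoning: The number of irreducible complex representations of a finite group equals its number of conjugacy classes. Z/8Z x Z/7Z is abelian of order 56, so every element is its own conjugacy class: 56 classes, so Z/8Z x Z/7Z (order 56) has exactly 56 irreducible complex representations.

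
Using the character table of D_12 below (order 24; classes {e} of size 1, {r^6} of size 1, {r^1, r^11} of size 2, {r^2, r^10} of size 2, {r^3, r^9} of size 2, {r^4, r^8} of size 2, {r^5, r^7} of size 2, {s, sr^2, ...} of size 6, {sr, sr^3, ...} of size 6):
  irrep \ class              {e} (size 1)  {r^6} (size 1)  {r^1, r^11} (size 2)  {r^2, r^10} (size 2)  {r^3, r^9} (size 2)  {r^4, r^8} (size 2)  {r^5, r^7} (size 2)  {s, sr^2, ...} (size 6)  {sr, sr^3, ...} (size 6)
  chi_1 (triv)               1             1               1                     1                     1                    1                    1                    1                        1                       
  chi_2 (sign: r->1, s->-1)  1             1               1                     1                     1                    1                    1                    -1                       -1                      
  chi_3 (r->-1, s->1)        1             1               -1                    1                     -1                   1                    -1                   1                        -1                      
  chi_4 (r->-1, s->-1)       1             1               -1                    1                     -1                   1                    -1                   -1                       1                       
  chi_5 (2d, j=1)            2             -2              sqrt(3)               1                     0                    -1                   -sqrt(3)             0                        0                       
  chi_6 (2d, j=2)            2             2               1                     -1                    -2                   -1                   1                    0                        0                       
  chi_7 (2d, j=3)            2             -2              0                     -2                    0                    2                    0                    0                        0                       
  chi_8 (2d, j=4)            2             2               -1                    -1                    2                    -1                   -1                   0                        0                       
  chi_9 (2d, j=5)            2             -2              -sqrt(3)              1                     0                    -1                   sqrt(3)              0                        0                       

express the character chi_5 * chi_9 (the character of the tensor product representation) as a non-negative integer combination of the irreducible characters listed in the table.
chi_5 tensor chi_9 = chi_3 + chi_4 + chi_8 (all other irreducibles have multiplicity 0).

Reasoning: The character of a tensor product is the pointwise product (chi_5 * chi_9)(C) = chi_5(C) * chi_9(C):
  {e}: (2)*(2), {r^6}: (-2)*(-2), {r^1, r^11}: (sqrt(3))*(-sqrt(3)), {r^2, r^10}: (1)*(1), {r^3, r^9}: (0)*(0), {r^4, r^8}: (-1)*(-1), {r^5, r^7}: (-sqrt(3))*(sqrt(3)), {s, sr^2, ...}: (0)*(0), {sr, sr^3, ...}: (0)*(0)
so (chi_5 * chi_9) takes values
  {e} -> 4, {r^6} -> 4, {r^1, r^11} -> -3, {r^2, r^10} -> 1, {r^3, r^9} -> 0, {r^4, r^8} -> 1, {r^5, r^7} -> -3, {s, sr^2, ...} -> 0, {sr, sr^3, ...} -> 0.
Now take the inner product of this character with each irreducible chi from the table, <chi_5*chi_9, chi> = (1/24) sum_C |C| (chi_5*chi_9)(C) conj(chi(C)):
  <chi_5*chi_9, chi_1> = (1/24)[1*(4)*conj(1) + 1*(4)*conj(1) + 2*(-3)*conj(1) + 2*(1)*conj(1) + 2*(0)*conj(1) + 2*(1)*conj(1) + 2*(-3)*conj(1) + 6*(0)*conj(1) + 6*(0)*conj(1)]
      = (1/24)[(4) + (4) + (-6) + (2) + (0) + (2) + (-6) + (0) + (0)] = 0/24 = 0
  <chi_5*chi_9, chi_2> = (1/24)[1*(4)*conj(1) + 1*(4)*conj(1) + 2*(-3)*conj(1) + 2*(1)*conj(1) + 2*(0)*conj(1) + 2*(1)*conj(1) + 2*(-3)*conj(1) + 6*(0)*conj(-1) + 6*(0)*conj(-1)]
      = (1/24)[(4) + (4) + (-6) + (2) + (0) + (2) + (-6) + (0) + (0)] = 0/24 = 0
  <chi_5*chi_9, chi_3> = (1/24)[1*(4)*conj(1) + 1*(4)*conj(1) + 2*(-3)*conj(-1) + 2*(1)*conj(1) + 2*(0)*conj(-1) + 2*(1)*conj(1) + 2*(-3)*conj(-1) + 6*(0)*conj(1) + 6*(0)*conj(-1)]
      = (1/24)[(4) + (4) + (6) + (2) + (0) + (2) + (6) + (0) + (0)] = 24/24 = 1
  <chi_5*chi_9, chi_4> = (1/24)[1*(4)*conj(1) + 1*(4)*conj(1) + 2*(-3)*conj(-1) + 2*(1)*conj(1) + 2*(0)*conj(-1) + 2*(1)*conj(1) + 2*(-3)*conj(-1) + 6*(0)*conj(-1) + 6*(0)*conj(1)]
      = (1/24)[(4) + (4) + (6) + (2) + (0) + (2) + (6) + (0) + (0)] = 24/24 = 1
  <chi_5*chi_9, chi_5> = (1/24)[1*(4)*conj(2) + 1*(4)*conj(-2) + 2*(-3)*conj(sqrt(3)) + 2*(1)*conj(1) + 2*(0)*conj(0) + 2*(1)*conj(-1) + 2*(-3)*conj(-sqrt(3)) + 6*(0)*conj(0) + 6*(0)*conj(0)]
      = (1/24)[(8) + (-8) + (-6*sqrt(3)) + (2) + (0) + (-2) + (6*sqrt(3)) + (0) + (0)] = 0/24 = 0
  <chi_5*chi_9, chi_6> = (1/24)[1*(4)*conj(2) + 1*(4)*conj(2) + 2*(-3)*conj(1) + 2*(1)*conj(-1) + 2*(0)*conj(-2) + 2*(1)*conj(-1) + 2*(-3)*conj(1) + 6*(0)*conj(0) + 6*(0)*conj(0)]
      = (1/24)[(8) + (8) + (-6) + (-2) + (0) + (-2) + (-6) + (0) + (0)] = 0/24 = 0
  <chi_5*chi_9, chi_7> = (1/24)[1*(4)*conj(2) + 1*(4)*conj(-2) + 2*(-3)*conj(0) + 2*(1)*conj(-2) + 2*(0)*conj(0) + 2*(1)*conj(2) + 2*(-3)*conj(0) + 6*(0)*conj(0) + 6*(0)*conj(0)]
      = (1/24)[(8) + (-8) + (0) + (-4) + (0) + (4) + (0) + (0) + (0)] = 0/24 = 0
  <chi_5*chi_9, chi_8> = (1/24)[1*(4)*conj(2) + 1*(4)*conj(2) + 2*(-3)*conj(-1) + 2*(1)*conj(-1) + 2*(0)*conj(2) + 2*(1)*conj(-1) + 2*(-3)*conj(-1) + 6*(0)*conj(0) + 6*(0)*conj(0)]
      = (1/24)[(8) + (8) + (6) + (-2) + (0) + (-2) + (6) + (0) + (0)] = 24/24 = 1
  <chi_5*chi_9, chi_9> = (1/24)[1*(4)*conj(2) + 1*(4)*conj(-2) + 2*(-3)*conj(-sqrt(3)) + 2*(1)*conj(1) + 2*(0)*conj(0) + 2*(1)*conj(-1) + 2*(-3)*conj(sqrt(3)) + 6*(0)*conj(0) + 6*(0)*conj(0)]
      = (1/24)[(8) + (-8) + (6*sqrt(3)) + (2) + (0) + (-2) + (-6*sqrt(3)) + (0) + (0)] = 0/24 = 0
Hence the multiplicities are chi_3: 1, chi_4: 1, chi_8: 1. Dimension check: dim(chi_5)*dim(chi_9) = 2*2 = 4 and sum (mult * dim) = 1*1 + 1*1 + 1*2 = 4.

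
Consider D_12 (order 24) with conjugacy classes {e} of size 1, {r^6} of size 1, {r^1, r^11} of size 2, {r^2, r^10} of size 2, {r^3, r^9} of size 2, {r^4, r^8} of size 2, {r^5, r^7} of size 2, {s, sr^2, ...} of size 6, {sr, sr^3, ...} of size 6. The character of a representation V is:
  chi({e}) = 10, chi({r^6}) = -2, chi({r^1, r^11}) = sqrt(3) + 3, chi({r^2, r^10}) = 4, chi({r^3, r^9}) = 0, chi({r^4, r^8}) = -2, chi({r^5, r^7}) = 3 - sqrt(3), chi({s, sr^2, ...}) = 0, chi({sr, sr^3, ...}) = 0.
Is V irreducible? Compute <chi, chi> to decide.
Not irreducible (reducible): <chi, chi> = 8 > 1.

Justification: <chi, chi> = (1/|G|) sum_C |C| * |chi(C)|^2 = (1/24)[1*|10|^2 + 1*|-2|^2 + 2*|sqrt(3) + 3|^2 + 2*|4|^2 + 2*|0|^2 + 2*|-2|^2 + 2*|3 - sqrt(3)|^2 + 6*|0|^2 + 6*|0|^2]
  = (1/24)[(100) + (4) + (12*sqrt(3) + 24) + (32) + (0) + (8) + (24 - 12*sqrt(3)) + (0) + (0)] = 192/24 = 8.
A character is irreducible iff <chi, chi> = 1, so this representation is reducible.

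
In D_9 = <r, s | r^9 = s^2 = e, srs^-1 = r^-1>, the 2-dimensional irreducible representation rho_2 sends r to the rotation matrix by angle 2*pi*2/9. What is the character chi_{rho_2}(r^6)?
chi_{rho_2}(r^6) = 2*cos(2*pi*2*6/9) = -1

Argument: rho_2(r^6) is rotation by angle 2*pi*2*6/9, whose trace is 2*cos(2*pi*2*6/9) = -1.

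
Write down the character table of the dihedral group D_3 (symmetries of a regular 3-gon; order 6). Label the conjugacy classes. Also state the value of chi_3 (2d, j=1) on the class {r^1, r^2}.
Conjugacy classes: {e} of size 1, {r^1, r^2} of size 2, {s, sr, ..., sr^2} of size 3.
Character table:
  irrep \ class              {e} (size 1)  {r^1, r^2} (size 2)  {s, sr, ..., sr^2} (size 3)
  chi_1 (triv)               1             1                    1                          
  chi_2 (sign: r->1, s->-1)  1             1                    -1                         
  chi_3 (2d, j=1)            2             -1                   0                          

Spot check: chi_3 (2d, j=1) on {r^1, r^2} = -1.

Derivation: D_3 has order 2*3 = 6 with 3 conjugacy classes, hence 3 irreducibles. Sum of squared dims 1 + 1 + 4 = 6 = |G|. Linear characters come from the abelianisation; the 2-dimensional irreps have character r^k -> 2*cos(2*pi*j*k/3), reflections -> 0.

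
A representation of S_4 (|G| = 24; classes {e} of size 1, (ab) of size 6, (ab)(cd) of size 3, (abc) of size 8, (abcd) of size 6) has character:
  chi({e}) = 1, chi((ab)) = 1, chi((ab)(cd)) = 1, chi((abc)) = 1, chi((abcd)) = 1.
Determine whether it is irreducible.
Irreducible: <chi, chi> = 1.

<chi, chi> = (1/|G|) sum_C |C| * |chi(C)|^2 = (1/24)[1*|1|^2 + 6*|1|^2 + 3*|1|^2 + 8*|1|^2 + 6*|1|^2]
  = (1/24)[(1) + (6) + (3) + (8) + (6)] = 24/24 = 1.
A character is irreducible iff <chi, chi> = 1, so this representation is irreducible.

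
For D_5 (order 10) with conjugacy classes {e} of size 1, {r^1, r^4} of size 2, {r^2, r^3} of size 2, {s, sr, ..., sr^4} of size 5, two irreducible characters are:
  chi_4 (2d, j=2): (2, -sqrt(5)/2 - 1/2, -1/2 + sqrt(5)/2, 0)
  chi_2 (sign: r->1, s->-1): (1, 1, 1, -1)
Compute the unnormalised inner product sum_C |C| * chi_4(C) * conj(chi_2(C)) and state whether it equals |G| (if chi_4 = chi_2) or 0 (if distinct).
Sum = 0; so <chi_4, chi_2> = 0 (distinct irreducibles are orthogonal).

Reasoning: Compute term by term over conjugacy classes (|C| * chi_4(C) * conj(chi_2(C))):
  1*(2)*conj(1) + 2*(-sqrt(5)/2 - 1/2)*conj(1) + 2*(-1/2 + sqrt(5)/2)*conj(1) + 5*(0)*conj(-1)
  = (2) + (-sqrt(5) - 1) + (-1 + sqrt(5)) + (0)
  = 0.
Dividing by |G| = 10 gives 0/10 = 0, matching the row-orthogonality relation <chi_4, chi_2> = [chi_4 = chi_2].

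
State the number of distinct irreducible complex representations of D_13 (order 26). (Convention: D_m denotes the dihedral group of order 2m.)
8

Solution. The number of irreducible complex representations of a finite group equals its number of conjugacy classes. D_13 has 8 conjugacy classes ((n+3)/2 for n odd), so D_13 (order 26) has exactly 8 irreducible complex representations.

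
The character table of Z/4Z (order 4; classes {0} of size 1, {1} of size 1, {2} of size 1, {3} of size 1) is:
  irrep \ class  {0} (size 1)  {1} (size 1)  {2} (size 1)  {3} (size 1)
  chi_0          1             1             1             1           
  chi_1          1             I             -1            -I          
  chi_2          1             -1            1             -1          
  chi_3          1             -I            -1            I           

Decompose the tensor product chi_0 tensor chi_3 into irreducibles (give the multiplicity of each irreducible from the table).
chi_0 tensor chi_3 = chi_3 (all other irreducibles have multiplicity 0).

Proof sketch: The character of a tensor product is the pointwise product (chi_0 * chi_3)(C) = chi_0(C) * chi_3(C):
  {0}: (1)*(1), {1}: (1)*(-I), {2}: (1)*(-1), {3}: (1)*(I)
so (chi_0 * chi_3) takes values
  {0} -> 1, {1} -> -I, {2} -> -1, {3} -> I.
Now take the inner product of this character with each irreducible chi from the table, <chi_0*chi_3, chi> = (1/4) sum_C |C| (chi_0*chi_3)(C) conj(chi(C)):
  <chi_0*chi_3, chi_0> = (1/4)[1*(1)*conj(1) + 1*(-I)*conj(1) + 1*(-1)*conj(1) + 1*(I)*conj(1)]
      = (1/4)[(1) + (-I) + (-1) + (I)] = 0/4 = 0
  <chi_0*chi_3, chi_1> = (1/4)[1*(1)*conj(1) + 1*(-I)*conj(I) + 1*(-1)*conj(-1) + 1*(I)*conj(-I)]
      = (1/4)[(1) + (-1) + (1) + (-1)] = 0/4 = 0
  <chi_0*chi_3, chi_2> = (1/4)[1*(1)*conj(1) + 1*(-I)*conj(-1) + 1*(-1)*conj(1) + 1*(I)*conj(-1)]
      = (1/4)[(1) + (I) + (-1) + (-I)] = 0/4 = 0
  <chi_0*chi_3, chi_3> = (1/4)[1*(1)*conj(1) + 1*(-I)*conj(-I) + 1*(-1)*conj(-1) + 1*(I)*conj(I)]
      = (1/4)[(1) + (1) + (1) + (1)] = 4/4 = 1
(Exp terms are combined using exp(i*s)*conj(exp(i*t)) = exp(i*(s-t)), and sums of them are collapsed using the identity that for every m > 1 the m distinct m-th roots of unity sum to 0, e.g. 1 + exp(2*I*pi/3) + exp(-2*I*pi/3) = 0.)
Hence the multiplicities are chi_3: 1. Dimension check: dim(chi_0)*dim(chi_3) = 1*1 = 1 and sum (mult * dim) = 1*1 = 1.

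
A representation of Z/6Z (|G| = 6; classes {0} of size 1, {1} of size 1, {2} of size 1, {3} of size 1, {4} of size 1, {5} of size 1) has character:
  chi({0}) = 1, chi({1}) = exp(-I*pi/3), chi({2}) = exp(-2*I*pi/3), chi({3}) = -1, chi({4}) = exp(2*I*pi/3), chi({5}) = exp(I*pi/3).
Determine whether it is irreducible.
Irreducible: <chi, chi> = 1.

Why: <chi, chi> = (1/|G|) sum_C |C| * |chi(C)|^2 = (1/6)[1*|1|^2 + 1*|exp(-I*pi/3)|^2 + 1*|exp(-2*I*pi/3)|^2 + 1*|-1|^2 + 1*|exp(2*I*pi/3)|^2 + 1*|exp(I*pi/3)|^2]
  = (1/6)[(1) + (1) + (1) + (1) + (1) + (1)] = 6/6 = 1.
(Exp terms are combined using exp(i*s)*conj(exp(i*t)) = exp(i*(s-t)), and sums of them are collapsed using the identity that for every m > 1 the m distinct m-th roots of unity sum to 0, e.g. 1 + exp(2*I*pi/3) + exp(-2*I*pi/3) = 0.)
A character is irreducible iff <chi, chi> = 1, so this representation is irreducible.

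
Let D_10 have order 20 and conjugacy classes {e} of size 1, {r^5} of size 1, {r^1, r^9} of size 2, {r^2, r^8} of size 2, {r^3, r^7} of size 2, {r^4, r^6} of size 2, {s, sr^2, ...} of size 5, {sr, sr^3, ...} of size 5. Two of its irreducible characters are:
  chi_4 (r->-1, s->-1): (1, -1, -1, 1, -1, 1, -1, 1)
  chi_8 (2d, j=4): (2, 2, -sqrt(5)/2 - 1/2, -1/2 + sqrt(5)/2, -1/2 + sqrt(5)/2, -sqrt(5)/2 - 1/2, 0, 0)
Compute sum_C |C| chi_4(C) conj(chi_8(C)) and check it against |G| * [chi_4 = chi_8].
Sum = 0; so <chi_4, chi_8> = 0 (distinct irreducibles are orthogonal).

Proof sketch: Compute term by term over conjugacy classes (|C| * chi_4(C) * conj(chi_8(C))):
  1*(1)*conj(2) + 1*(-1)*conj(2) + 2*(-1)*conj(-sqrt(5)/2 - 1/2) + 2*(1)*conj(-1/2 + sqrt(5)/2) + 2*(-1)*conj(-1/2 + sqrt(5)/2) + 2*(1)*conj(-sqrt(5)/2 - 1/2) + 5*(-1)*conj(0) + 5*(1)*conj(0)
  = (2) + (-2) + (1 + sqrt(5)) + (-1 + sqrt(5)) + (1 - sqrt(5)) + (-sqrt(5) - 1) + (0) + (0)
  = 0.
Dividing by |G| = 20 gives 0/20 = 0, matching the row-orthogonality relation <chi_4, chi_8> = [chi_4 = chi_8].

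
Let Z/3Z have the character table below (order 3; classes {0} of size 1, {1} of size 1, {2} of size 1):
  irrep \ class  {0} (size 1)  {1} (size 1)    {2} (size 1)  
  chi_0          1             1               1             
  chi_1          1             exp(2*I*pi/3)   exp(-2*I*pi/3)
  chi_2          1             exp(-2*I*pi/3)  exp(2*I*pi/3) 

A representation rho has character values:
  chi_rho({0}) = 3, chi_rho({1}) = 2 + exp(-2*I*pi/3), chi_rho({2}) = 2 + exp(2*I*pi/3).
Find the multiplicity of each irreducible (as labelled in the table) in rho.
Multiplicities: chi_0: 2, chi_1: 0, chi_2: 1.

Details: Use <chi_rho, chi> = (1/|G|) sum_C |C| * chi_rho(C) * conj(chi(C)) with |G| = 3 for each irreducible chi in the table:
  <chi_rho, chi_0> = (1/3)[1*(3)*conj(1) + 1*(2 + exp(-2*I*pi/3))*conj(1) + 1*(2 + exp(2*I*pi/3))*conj(1)]
      = (1/3)[(3) + (2 + exp(-2*I*pi/3)) + (2 + exp(2*I*pi/3))] = 6/3 = 2
  <chi_rho, chi_1> = (1/3)[1*(3)*conj(1) + 1*(2 + exp(-2*I*pi/3))*conj(exp(2*I*pi/3)) + 1*(2 + exp(2*I*pi/3))*conj(exp(-2*I*pi/3))]
      = (1/3)[(3) + (2*exp(-2*I*pi/3) + exp(2*I*pi/3)) + (exp(-2*I*pi/3) + 2*exp(2*I*pi/3))] = 0/3 = 0
  <chi_rho, chi_2> = (1/3)[1*(3)*conj(1) + 1*(2 + exp(-2*I*pi/3))*conj(exp(-2*I*pi/3)) + 1*(2 + exp(2*I*pi/3))*conj(exp(2*I*pi/3))]
      = (1/3)[(3) + (1 + 2*exp(2*I*pi/3)) + (1 + 2*exp(-2*I*pi/3))] = 3/3 = 1
(Exp terms are combined using exp(i*s)*conj(exp(i*t)) = exp(i*(s-t)), and sums of them are collapsed using the identity that for every m > 1 the m distinct m-th roots of unity sum to 0, e.g. 1 + exp(2*I*pi/3) + exp(-2*I*pi/3) = 0.)
Dimension check: dim(rho) = sum (mult * dim) = 2*1 + 0*1 + 1*1 = 3 = chi_rho(e) = 3.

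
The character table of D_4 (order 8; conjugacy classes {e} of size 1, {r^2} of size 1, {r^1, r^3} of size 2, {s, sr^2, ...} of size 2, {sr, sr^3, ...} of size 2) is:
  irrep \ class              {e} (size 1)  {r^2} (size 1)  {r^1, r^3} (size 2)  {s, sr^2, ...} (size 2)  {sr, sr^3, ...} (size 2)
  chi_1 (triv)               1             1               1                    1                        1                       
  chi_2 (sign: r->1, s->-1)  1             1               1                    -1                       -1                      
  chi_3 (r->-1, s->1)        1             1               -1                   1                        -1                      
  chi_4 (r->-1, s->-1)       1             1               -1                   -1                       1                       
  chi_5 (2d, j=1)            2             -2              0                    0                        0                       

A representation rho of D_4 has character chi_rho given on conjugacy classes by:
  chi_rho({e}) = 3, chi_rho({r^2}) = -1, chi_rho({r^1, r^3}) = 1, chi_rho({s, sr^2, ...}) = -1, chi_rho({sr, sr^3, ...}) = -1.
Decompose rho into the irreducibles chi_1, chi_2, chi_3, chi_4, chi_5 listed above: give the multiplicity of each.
Multiplicities: chi_1: 0, chi_2: 1, chi_3: 0, chi_4: 0, chi_5: 1.

Working: Use <chi_rho, chi> = (1/|G|) sum_C |C| * chi_rho(C) * conj(chi(C)) with |G| = 8 for each irreducible chi in the table:
  <chi_rho, chi_1> = (1/8)[1*(3)*conj(1) + 1*(-1)*conj(1) + 2*(1)*conj(1) + 2*(-1)*conj(1) + 2*(-1)*conj(1)]
      = (1/8)[(3) + (-1) + (2) + (-2) + (-2)] = 0/8 = 0
  <chi_rho, chi_2> = (1/8)[1*(3)*conj(1) + 1*(-1)*conj(1) + 2*(1)*conj(1) + 2*(-1)*conj(-1) + 2*(-1)*conj(-1)]
      = (1/8)[(3) + (-1) + (2) + (2) + (2)] = 8/8 = 1
  <chi_rho, chi_3> = (1/8)[1*(3)*conj(1) + 1*(-1)*conj(1) + 2*(1)*conj(-1) + 2*(-1)*conj(1) + 2*(-1)*conj(-1)]
      = (1/8)[(3) + (-1) + (-2) + (-2) + (2)] = 0/8 = 0
  <chi_rho, chi_4> = (1/8)[1*(3)*conj(1) + 1*(-1)*conj(1) + 2*(1)*conj(-1) + 2*(-1)*conj(-1) + 2*(-1)*conj(1)]
      = (1/8)[(3) + (-1) + (-2) + (2) + (-2)] = 0/8 = 0
  <chi_rho, chi_5> = (1/8)[1*(3)*conj(2) + 1*(-1)*conj(-2) + 2*(1)*conj(0) + 2*(-1)*conj(0) + 2*(-1)*conj(0)]
      = (1/8)[(6) + (2) + (0) + (0) + (0)] = 8/8 = 1
Dimension check: dim(rho) = sum (mult * dim) = 0*1 + 1*1 + 0*1 + 0*1 + 1*2 = 3 = chi_rho(e) = 3.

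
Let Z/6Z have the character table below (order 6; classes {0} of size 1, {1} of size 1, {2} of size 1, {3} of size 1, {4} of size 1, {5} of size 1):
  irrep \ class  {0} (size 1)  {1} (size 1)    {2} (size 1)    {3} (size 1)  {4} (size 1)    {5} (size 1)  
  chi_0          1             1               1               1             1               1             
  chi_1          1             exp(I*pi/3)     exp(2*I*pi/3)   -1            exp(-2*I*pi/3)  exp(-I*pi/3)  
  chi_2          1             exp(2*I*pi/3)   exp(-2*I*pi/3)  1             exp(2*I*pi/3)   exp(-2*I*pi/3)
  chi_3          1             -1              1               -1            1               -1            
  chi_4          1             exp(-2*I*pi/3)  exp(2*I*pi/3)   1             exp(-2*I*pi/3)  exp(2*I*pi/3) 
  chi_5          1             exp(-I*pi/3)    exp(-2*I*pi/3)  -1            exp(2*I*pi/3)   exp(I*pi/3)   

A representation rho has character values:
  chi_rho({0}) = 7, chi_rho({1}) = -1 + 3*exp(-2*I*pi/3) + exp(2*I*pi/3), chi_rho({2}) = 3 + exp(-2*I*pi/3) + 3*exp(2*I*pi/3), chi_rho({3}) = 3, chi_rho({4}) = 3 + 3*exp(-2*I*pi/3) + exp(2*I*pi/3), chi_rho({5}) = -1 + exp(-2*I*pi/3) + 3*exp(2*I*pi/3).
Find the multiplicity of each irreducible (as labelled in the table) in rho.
Multiplicities: chi_0: 1, chi_1: 0, chi_2: 1, chi_3: 2, chi_4: 3, chi_5: 0.

Proof sketch: Use <chi_rho, chi> = (1/|G|) sum_C |C| * chi_rho(C) * conj(chi(C)) with |G| = 6 for each irreducible chi in the table:
  <chi_rho, chi_0> = (1/6)[1*(7)*conj(1) + 1*(-1 + 3*exp(-2*I*pi/3) + exp(2*I*pi/3))*conj(1) + 1*(3 + exp(-2*I*pi/3) + 3*exp(2*I*pi/3))*conj(1) + 1*(3)*conj(1) + 1*(3 + 3*exp(-2*I*pi/3) + exp(2*I*pi/3))*conj(1) + 1*(-1 + exp(-2*I*pi/3) + 3*exp(2*I*pi/3))*conj(1)]
      = (1/6)[(7) + (-1 + 3*exp(-2*I*pi/3) + exp(2*I*pi/3)) + (3 + exp(-2*I*pi/3) + 3*exp(2*I*pi/3)) + (3) + (3 + 3*exp(-2*I*pi/3) + exp(2*I*pi/3)) + (-1 + exp(-2*I*pi/3) + 3*exp(2*I*pi/3))] = 6/6 = 1
  <chi_rho, chi_1> = (1/6)[1*(7)*conj(1) + 1*(-1 + 3*exp(-2*I*pi/3) + exp(2*I*pi/3))*conj(exp(I*pi/3)) + 1*(3 + exp(-2*I*pi/3) + 3*exp(2*I*pi/3))*conj(exp(2*I*pi/3)) + 1*(3)*conj(-1) + 1*(3 + 3*exp(-2*I*pi/3) + exp(2*I*pi/3))*conj(exp(-2*I*pi/3)) + 1*(-1 + exp(-2*I*pi/3) + 3*exp(2*I*pi/3))*conj(exp(-I*pi/3))]
      = (1/6)[(7) + (-3 - exp(-I*pi/3) + exp(I*pi/3)) + (3 + 3*exp(-2*I*pi/3) + exp(2*I*pi/3)) + (-3) + (3 + exp(-2*I*pi/3) + 3*exp(2*I*pi/3)) + (-3 - exp(I*pi/3) + exp(-I*pi/3))] = 0/6 = 0
  <chi_rho, chi_2> = (1/6)[1*(7)*conj(1) + 1*(-1 + 3*exp(-2*I*pi/3) + exp(2*I*pi/3))*conj(exp(2*I*pi/3)) + 1*(3 + exp(-2*I*pi/3) + 3*exp(2*I*pi/3))*conj(exp(-2*I*pi/3)) + 1*(3)*conj(1) + 1*(3 + 3*exp(-2*I*pi/3) + exp(2*I*pi/3))*conj(exp(2*I*pi/3)) + 1*(-1 + exp(-2*I*pi/3) + 3*exp(2*I*pi/3))*conj(exp(-2*I*pi/3))]
      = (1/6)[(7) + (1 - exp(-2*I*pi/3) + 3*exp(2*I*pi/3)) + (-2) + (3) + (-2) + (1 + 3*exp(-2*I*pi/3) - exp(2*I*pi/3))] = 6/6 = 1
  <chi_rho, chi_3> = (1/6)[1*(7)*conj(1) + 1*(-1 + 3*exp(-2*I*pi/3) + exp(2*I*pi/3))*conj(-1) + 1*(3 + exp(-2*I*pi/3) + 3*exp(2*I*pi/3))*conj(1) + 1*(3)*conj(-1) + 1*(3 + 3*exp(-2*I*pi/3) + exp(2*I*pi/3))*conj(1) + 1*(-1 + exp(-2*I*pi/3) + 3*exp(2*I*pi/3))*conj(-1)]
      = (1/6)[(7) + (1 - exp(2*I*pi/3) - 3*exp(-2*I*pi/3)) + (3 + exp(-2*I*pi/3) + 3*exp(2*I*pi/3)) + (-3) + (3 + 3*exp(-2*I*pi/3) + exp(2*I*pi/3)) + (1 - 3*exp(2*I*pi/3) - exp(-2*I*pi/3))] = 12/6 = 2
  <chi_rho, chi_4> = (1/6)[1*(7)*conj(1) + 1*(-1 + 3*exp(-2*I*pi/3) + exp(2*I*pi/3))*conj(exp(-2*I*pi/3)) + 1*(3 + exp(-2*I*pi/3) + 3*exp(2*I*pi/3))*conj(exp(2*I*pi/3)) + 1*(3)*conj(1) + 1*(3 + 3*exp(-2*I*pi/3) + exp(2*I*pi/3))*conj(exp(-2*I*pi/3)) + 1*(-1 + exp(-2*I*pi/3) + 3*exp(2*I*pi/3))*conj(exp(2*I*pi/3))]
      = (1/6)[(7) + (3 + exp(-2*I*pi/3) - exp(2*I*pi/3)) + (3 + 3*exp(-2*I*pi/3) + exp(2*I*pi/3)) + (3) + (3 + exp(-2*I*pi/3) + 3*exp(2*I*pi/3)) + (3 + exp(2*I*pi/3) - exp(-2*I*pi/3))] = 18/6 = 3
  <chi_rho, chi_5> = (1/6)[1*(7)*conj(1) + 1*(-1 + 3*exp(-2*I*pi/3) + exp(2*I*pi/3))*conj(exp(-I*pi/3)) + 1*(3 + exp(-2*I*pi/3) + 3*exp(2*I*pi/3))*conj(exp(-2*I*pi/3)) + 1*(3)*conj(-1) + 1*(3 + 3*exp(-2*I*pi/3) + exp(2*I*pi/3))*conj(exp(2*I*pi/3)) + 1*(-1 + exp(-2*I*pi/3) + 3*exp(2*I*pi/3))*conj(exp(I*pi/3))]
      = (1/6)[(7) + (-1 + 3*exp(-I*pi/3) - exp(I*pi/3)) + (-2) + (-3) + (-2) + (-1 - exp(-I*pi/3) + 3*exp(I*pi/3))] = 0/6 = 0
(Exp terms are combined using exp(i*s)*conj(exp(i*t)) = exp(i*(s-t)), and sums of them are collapsed using the identity that for every m > 1 the m distinct m-th roots of unity sum to 0, e.g. 1 + exp(2*I*pi/3) + exp(-2*I*pi/3) = 0.)
Dimension check: dim(rho) = sum (mult * dim) = 1*1 + 0*1 + 1*1 + 2*1 + 3*1 + 0*1 = 7 = chi_rho(e) = 7.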